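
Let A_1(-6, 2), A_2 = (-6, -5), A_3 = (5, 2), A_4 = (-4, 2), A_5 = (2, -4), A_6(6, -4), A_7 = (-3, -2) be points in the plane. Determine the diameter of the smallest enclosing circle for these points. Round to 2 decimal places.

By Welzl's lemma the MEC is supported by two points (diametrically opposite) or three points (on a circumcircle).
The minimum enclosing circle is determined by three boundary points: A_1, A_2, A_6.
Their circumcentre is (-0.25, -1.5) with r² = 45.3125.
The farthest remaining point A_3 is at distance² 39.8125 ≤ 45.3125.
Diameter = 2r = 2√(45.3125) ≈ 13.46.

13.46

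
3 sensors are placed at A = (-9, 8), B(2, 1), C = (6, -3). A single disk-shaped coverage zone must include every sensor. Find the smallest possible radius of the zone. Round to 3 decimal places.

Side lengths²: AB² = 170, AC² = 346, BC² = 32.
Since AC² = 346 ≥ 170 + 32 = 202, the angle opposite AC is not acute, so the smallest enclosing circle has AC as diameter.
Centre = midpoint of AC = (-1.5, 2.5), r² = 346/4 = 86.5.
r = √(86.5) ≈ 9.301.

9.301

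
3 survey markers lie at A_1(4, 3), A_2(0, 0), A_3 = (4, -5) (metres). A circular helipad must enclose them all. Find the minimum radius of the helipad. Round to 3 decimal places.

Side lengths²: A_1A_2² = 25, A_1A_3² = 64, A_2A_3² = 41.
Since A_1A_3² = 64 < 41 + 25 = 66, the triangle is acute, so the smallest enclosing circle is the circumcircle.
Circumcentre = (3.875, -1), r² = 16.015625.
r = √(16.015625) ≈ 4.002.

4.002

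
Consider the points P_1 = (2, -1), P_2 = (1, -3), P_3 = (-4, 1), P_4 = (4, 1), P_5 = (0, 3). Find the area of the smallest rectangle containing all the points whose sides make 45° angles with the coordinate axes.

In coordinates u = x + y, v = x − y the rectangle is axis-aligned; the map (x,y)→(u,v) scales areas by 2.
u-values: 1, -2, -3, 5, 3; range = 5 − (-3) = 8.
v-values: 3, 4, -5, 3, -3; range = 4 − (-5) = 9.
Area = (8 × 9) / 2 = 36.

36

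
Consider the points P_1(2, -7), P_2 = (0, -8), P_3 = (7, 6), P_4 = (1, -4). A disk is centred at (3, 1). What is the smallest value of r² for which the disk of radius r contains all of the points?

90

The required radius is the distance from (3, 1) to the farthest point.
Squared distances: 65, 90, 41, 29.
Maximum is 90, attained at P_2.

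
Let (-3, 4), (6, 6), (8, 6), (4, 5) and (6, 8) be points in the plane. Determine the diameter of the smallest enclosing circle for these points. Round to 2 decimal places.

By Welzl's lemma the MEC is supported by two points (diametrically opposite) or three points (on a circumcircle).
The farthest pair is (-3, 4)–(8, 6) with squared distance 125. The circle on this segment as diameter has centre (2.5, 5) and r² = 125/4 = 31.25.
Check (6, 6): distance² to centre = 13.25 ≤ 31.25, so it lies inside.
All remaining points lie in this disk, and no smaller disk contains both endpoints, so this is the minimum enclosing circle.
Diameter = 2r = 2√(31.25) ≈ 11.18.

11.18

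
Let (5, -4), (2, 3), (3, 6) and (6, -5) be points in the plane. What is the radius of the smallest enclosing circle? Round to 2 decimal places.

By Welzl's lemma the MEC is supported by two points (diametrically opposite) or three points (on a circumcircle).
The farthest pair is (3, 6)–(6, -5) with squared distance 130. The circle on this segment as diameter has centre (4.5, 0.5) and r² = 130/4 = 32.5.
Check (5, -4): distance² to centre = 20.5 ≤ 32.5, so it lies inside.
All remaining points lie in this disk, and no smaller disk contains both endpoints, so this is the minimum enclosing circle.
r = √(32.5) ≈ 5.70.

5.70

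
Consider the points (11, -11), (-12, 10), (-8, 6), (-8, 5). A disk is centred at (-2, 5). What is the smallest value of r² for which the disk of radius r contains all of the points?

425

The required radius is the distance from (-2, 5) to the farthest point.
Squared distances: 425, 125, 37, 36.
Maximum is 425, attained at (11, -11).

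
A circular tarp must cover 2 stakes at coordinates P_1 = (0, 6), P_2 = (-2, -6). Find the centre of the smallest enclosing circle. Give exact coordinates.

The smallest circle enclosing two points has them as diameter endpoints.
Centre = midpoint = (-1, 0); r² = |P_1P_2|²/4 = 148/4 = 37.
Centre = (-1, 0).

(-1, 0)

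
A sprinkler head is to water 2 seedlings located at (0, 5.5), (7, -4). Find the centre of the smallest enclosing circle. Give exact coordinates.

(3.5, 0.75)

The smallest circle enclosing two points has them as diameter endpoints.
Centre = midpoint = (3.5, 0.75); r² = |(0, 5.5)−(7, -4)|²/4 = 139.25/4 = 34.8125.
Centre = (3.5, 0.75).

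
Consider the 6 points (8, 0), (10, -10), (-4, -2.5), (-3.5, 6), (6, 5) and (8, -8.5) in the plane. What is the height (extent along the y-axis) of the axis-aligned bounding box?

max y = 6, min y = -10, so height = 16.

16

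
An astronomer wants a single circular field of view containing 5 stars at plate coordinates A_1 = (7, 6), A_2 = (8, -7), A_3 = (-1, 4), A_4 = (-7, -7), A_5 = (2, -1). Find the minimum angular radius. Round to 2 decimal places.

9.58

By Welzl's lemma the MEC is supported by two points (diametrically opposite) or three points (on a circumcircle).
The minimum enclosing circle is determined by three boundary points: A_1, A_2, A_4.
Their circumcentre is (0.5, -27/26) with r² = 31025/338.
The farthest remaining point A_3 is at distance² 9341/338 ≤ 31025/338.
r = √(31025/338) ≈ 9.58.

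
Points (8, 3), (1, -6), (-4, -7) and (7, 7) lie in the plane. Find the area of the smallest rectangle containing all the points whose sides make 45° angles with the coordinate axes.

87.5

In coordinates u = x + y, v = x − y the rectangle is axis-aligned; the map (x,y)→(u,v) scales areas by 2.
u-values: 11, -5, -11, 14; range = 14 − (-11) = 25.
v-values: 5, 7, 3, 0; range = 7 − 0 = 7.
Area = (25 × 7) / 2 = 87.5.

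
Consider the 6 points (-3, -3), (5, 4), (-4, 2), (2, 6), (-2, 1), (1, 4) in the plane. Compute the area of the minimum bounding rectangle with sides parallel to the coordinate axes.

x ranges over [-4, 5], width 9.
y ranges over [-3, 6], height 9.
Area = 9 × 9 = 81.

81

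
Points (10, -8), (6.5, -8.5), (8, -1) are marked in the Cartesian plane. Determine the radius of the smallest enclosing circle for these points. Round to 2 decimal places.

Call the three points A, B, C in the order given.
Side lengths²: AB² = 12.5, AC² = 53, BC² = 58.5.
Since BC² = 58.5 < 53 + 12.5 = 65.5, the triangle is acute, so the smallest enclosing circle is the circumcircle.
Circumcentre = (132/17, -165/34), r² = 17225/1156.
r = √(17225/1156) ≈ 3.86.

3.86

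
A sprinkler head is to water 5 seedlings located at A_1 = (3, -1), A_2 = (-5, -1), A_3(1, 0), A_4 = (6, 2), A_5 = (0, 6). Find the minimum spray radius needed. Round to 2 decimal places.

5.70

The farthest pair is A_2–A_4 with squared distance 130. The circle on this segment as diameter has centre (0.5, 0.5) and r² = 130/4 = 32.5.
Check A_1: distance² to centre = 8.5 ≤ 32.5, so it lies inside.
All remaining points lie in this disk, and no smaller disk contains both endpoints, so this is the minimum enclosing circle.
r = √(32.5) ≈ 5.70.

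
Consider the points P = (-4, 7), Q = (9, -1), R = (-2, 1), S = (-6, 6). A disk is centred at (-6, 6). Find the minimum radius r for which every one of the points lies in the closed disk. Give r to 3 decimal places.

16.553

The required radius is the distance from (-6, 6) to the farthest point.
Squared distances: 5, 274, 41, 0.
Maximum is 274, attained at Q.
r = √274 ≈ 16.553.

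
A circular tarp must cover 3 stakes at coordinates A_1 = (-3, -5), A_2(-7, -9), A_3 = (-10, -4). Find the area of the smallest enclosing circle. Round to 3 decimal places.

41.724

Side lengths²: A_1A_2² = 32, A_1A_3² = 50, A_2A_3² = 34.
Since A_1A_3² = 50 < 34 + 32 = 66, the triangle is acute, so the smallest enclosing circle is the circumcircle.
Circumcentre = (-6.625, -5.375), r² = 13.28125.
Area = π·r² = π·13.28125 ≈ 41.724.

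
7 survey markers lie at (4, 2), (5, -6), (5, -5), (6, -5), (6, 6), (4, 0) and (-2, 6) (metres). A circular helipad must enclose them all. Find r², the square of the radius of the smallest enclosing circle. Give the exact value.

The minimum enclosing circle of a finite set is fixed by two of the points (as a diameter) or three (as a circumcircle).
The minimum enclosing circle is determined by three boundary points: (5, -6), (6, 6), (-2, 6).
Their circumcentre is (2, 7/24) with r² = 27985/576.
The farthest remaining point (6, -5) is at distance² 25345/576 ≤ 27985/576.

27985/576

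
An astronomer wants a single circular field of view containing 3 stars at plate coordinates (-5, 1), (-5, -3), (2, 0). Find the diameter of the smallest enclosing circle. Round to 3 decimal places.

Call the three points A, B, C in the order given.
Side lengths²: AB² = 16, AC² = 50, BC² = 58.
Since BC² = 58 < 50 + 16 = 66, the triangle is acute, so the smallest enclosing circle is the circumcircle.
Circumcentre = (-12/7, -1), r² = 725/49.
Diameter = 2r = 2√(725/49) ≈ 7.693.

7.693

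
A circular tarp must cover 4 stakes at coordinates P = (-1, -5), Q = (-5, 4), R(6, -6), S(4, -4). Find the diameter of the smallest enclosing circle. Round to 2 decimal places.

The minimum enclosing circle of a finite set is fixed by two of the points (as a diameter) or three (as a circumcircle).
The farthest pair is Q–R with squared distance 221. The circle on this segment as diameter has centre (0.5, -1) and r² = 221/4 = 55.25.
Check P: distance² to centre = 18.25 ≤ 55.25, so it lies inside.
All remaining points lie in this disk, and no smaller disk contains both endpoints, so this is the minimum enclosing circle.
Diameter = 2r = 2√(55.25) ≈ 14.87.

14.87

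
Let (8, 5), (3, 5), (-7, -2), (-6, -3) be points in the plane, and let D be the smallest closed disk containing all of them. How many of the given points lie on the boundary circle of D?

2

A smallest enclosing disk is always determined by at most three of the input points on its boundary.
The farthest pair is (8, 5)–(-7, -2) with squared distance 274. The circle on this segment as diameter has centre (0.5, 1.5) and r² = 274/4 = 68.5.
Check (3, 5): distance² to centre = 18.5 ≤ 68.5, so it lies inside.
All remaining points lie in this disk, and no smaller disk contains both endpoints, so this is the minimum enclosing circle.
The points at distance exactly r from the centre are (8, 5), (-7, -2) — 2 points.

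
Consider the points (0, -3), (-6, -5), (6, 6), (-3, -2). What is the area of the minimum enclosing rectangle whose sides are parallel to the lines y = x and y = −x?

46

In coordinates u = x + y, v = x − y the rectangle is axis-aligned; the map (x,y)→(u,v) scales areas by 2.
u-values: -3, -11, 12, -5; range = 12 − (-11) = 23.
v-values: 3, -1, 0, -1; range = 3 − (-1) = 4.
Area = (23 × 4) / 2 = 46.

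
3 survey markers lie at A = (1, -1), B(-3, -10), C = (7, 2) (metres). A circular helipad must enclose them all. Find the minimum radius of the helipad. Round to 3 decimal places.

Side lengths²: AB² = 97, AC² = 45, BC² = 244.
Since BC² = 244 ≥ 97 + 45 = 142, the angle opposite BC is not acute, so the smallest enclosing circle has BC as diameter.
Centre = midpoint of BC = (2, -4), r² = 244/4 = 61.
r = √61 ≈ 7.810.

7.810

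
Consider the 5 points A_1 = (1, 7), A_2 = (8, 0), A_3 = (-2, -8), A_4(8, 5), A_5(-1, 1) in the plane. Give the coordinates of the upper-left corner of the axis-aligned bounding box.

x-range [-2, 8], y-range [-8, 7].
The upper-left corner is (-2, 7).

(-2, 7)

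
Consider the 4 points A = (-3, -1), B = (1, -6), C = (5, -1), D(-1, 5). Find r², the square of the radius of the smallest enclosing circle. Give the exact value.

31.25

By Welzl's lemma the MEC is supported by two points (diametrically opposite) or three points (on a circumcircle).
The farthest pair is B–D with squared distance 125. The circle on this segment as diameter has centre (0, -0.5) and r² = 125/4 = 31.25.
Check A: distance² to centre = 9.25 ≤ 31.25, so it lies inside.
All remaining points lie in this disk, and no smaller disk contains both endpoints, so this is the minimum enclosing circle.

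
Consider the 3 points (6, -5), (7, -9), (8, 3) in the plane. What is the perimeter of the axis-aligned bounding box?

28

Width = max x − min x = 8 − 6 = 2.
Height = max y − min y = 3 − (-9) = 12.
Perimeter = 2(2 + 12) = 28.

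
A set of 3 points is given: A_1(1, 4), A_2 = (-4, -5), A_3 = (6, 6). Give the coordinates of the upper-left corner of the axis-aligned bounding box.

x-range [-4, 6], y-range [-5, 6].
The upper-left corner is (-4, 6).

(-4, 6)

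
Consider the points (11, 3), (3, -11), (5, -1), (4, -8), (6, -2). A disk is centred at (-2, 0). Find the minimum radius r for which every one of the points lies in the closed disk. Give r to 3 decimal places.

13.342

The required radius is the distance from (-2, 0) to the farthest point.
Squared distances: 178, 146, 50, 100, 68.
Maximum is 178, attained at (11, 3).
r = √178 ≈ 13.342.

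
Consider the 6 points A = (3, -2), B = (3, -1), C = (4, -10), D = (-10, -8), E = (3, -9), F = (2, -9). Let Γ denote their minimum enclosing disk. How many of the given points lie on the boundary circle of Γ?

A smallest enclosing disk is always determined by at most three of the input points on its boundary.
The minimum enclosing circle is determined by three boundary points: B, C, D.
Their circumcentre is (-161/62, -383/62) with r² = 111725/1922.
The farthest remaining point A is at distance² 93745/1922 ≤ 111725/1922.
The points at distance exactly r from the centre are B, C, D — 3 points.

3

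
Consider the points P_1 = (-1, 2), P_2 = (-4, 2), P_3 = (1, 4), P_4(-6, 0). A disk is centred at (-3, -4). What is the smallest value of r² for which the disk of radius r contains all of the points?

The required radius is the distance from (-3, -4) to the farthest point.
Squared distances: 40, 37, 80, 25.
Maximum is 80, attained at P_3.

80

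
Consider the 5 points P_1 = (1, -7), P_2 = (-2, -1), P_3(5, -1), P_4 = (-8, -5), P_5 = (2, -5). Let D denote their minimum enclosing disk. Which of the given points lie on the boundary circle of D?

The minimum enclosing circle of a finite set is fixed by two of the points (as a diameter) or three (as a circumcircle).
The farthest pair is P_3–P_4 with squared distance 185. The circle on this segment as diameter has centre (-1.5, -3) and r² = 185/4 = 46.25.
Check P_1: distance² to centre = 22.25 ≤ 46.25, so it lies inside.
All remaining points lie in this disk, and no smaller disk contains both endpoints, so this is the minimum enclosing circle.
The points at distance exactly r from the centre are P_3, P_4 — 2 points.

P_3, P_4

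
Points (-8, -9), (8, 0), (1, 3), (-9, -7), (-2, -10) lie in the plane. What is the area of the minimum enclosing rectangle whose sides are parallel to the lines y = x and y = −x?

In coordinates u = x + y, v = x − y the rectangle is axis-aligned; the map (x,y)→(u,v) scales areas by 2.
u-values: -17, 8, 4, -16, -12; range = 8 − (-17) = 25.
v-values: 1, 8, -2, -2, 8; range = 8 − (-2) = 10.
Area = (25 × 10) / 2 = 125.

125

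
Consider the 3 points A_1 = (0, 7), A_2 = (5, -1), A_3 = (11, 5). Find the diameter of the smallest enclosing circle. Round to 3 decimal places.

11.474

Side lengths²: A_1A_2² = 89, A_1A_3² = 125, A_2A_3² = 72.
Since A_1A_3² = 125 < 89 + 72 = 161, the triangle is acute, so the smallest enclosing circle is the circumcircle.
Circumcentre = (137/26, 123/26), r² = 11125/338.
Diameter = 2r = 2√(11125/338) ≈ 11.474.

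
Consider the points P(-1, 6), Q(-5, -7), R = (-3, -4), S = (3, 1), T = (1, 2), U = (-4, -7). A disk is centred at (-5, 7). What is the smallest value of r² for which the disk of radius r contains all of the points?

The required radius is the distance from (-5, 7) to the farthest point.
Squared distances: 17, 196, 125, 100, 61, 197.
Maximum is 197, attained at U.

197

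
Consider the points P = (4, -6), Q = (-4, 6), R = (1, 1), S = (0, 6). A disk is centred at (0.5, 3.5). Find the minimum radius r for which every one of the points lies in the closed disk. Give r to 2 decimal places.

10.12

The required radius is the distance from (0.5, 3.5) to the farthest point.
Squared distances: 102.5, 26.5, 6.5, 6.5.
Maximum is 102.5, attained at P.
r = √(102.5) ≈ 10.12.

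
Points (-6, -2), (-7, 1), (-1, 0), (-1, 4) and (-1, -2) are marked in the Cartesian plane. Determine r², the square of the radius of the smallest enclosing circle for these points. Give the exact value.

15.25

The farthest pair is (-6, -2)–(-1, 4) with squared distance 61. The circle on this segment as diameter has centre (-3.5, 1) and r² = 61/4 = 15.25.
Check (-7, 1): distance² to centre = 12.25 ≤ 15.25, so it lies inside.
All remaining points lie in this disk, and no smaller disk contains both endpoints, so this is the minimum enclosing circle.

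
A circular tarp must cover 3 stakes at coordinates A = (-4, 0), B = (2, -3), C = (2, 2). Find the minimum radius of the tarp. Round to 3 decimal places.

3.536

Side lengths²: AB² = 45, AC² = 40, BC² = 25.
Since AB² = 45 < 40 + 25 = 65, the triangle is acute, so the smallest enclosing circle is the circumcircle.
Circumcentre = (-0.5, -0.5), r² = 12.5.
r = √(12.5) ≈ 3.536.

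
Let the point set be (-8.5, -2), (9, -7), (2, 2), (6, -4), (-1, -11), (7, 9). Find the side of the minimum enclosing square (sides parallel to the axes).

The bounding box has width 17.5 and height 20.
An axis-aligned square enclosing the set must have side ≥ max(width, height).
So the minimum side is max(17.5, 20) = 20.

20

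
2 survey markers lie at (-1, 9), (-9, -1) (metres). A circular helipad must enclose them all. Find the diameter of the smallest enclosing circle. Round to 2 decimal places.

The smallest circle enclosing two points has them as diameter endpoints.
Centre = midpoint = (-5, 4); r² = |(-1, 9)−(-9, -1)|²/4 = 164/4 = 41.
Diameter = 2r = 2√41 ≈ 12.81.

12.81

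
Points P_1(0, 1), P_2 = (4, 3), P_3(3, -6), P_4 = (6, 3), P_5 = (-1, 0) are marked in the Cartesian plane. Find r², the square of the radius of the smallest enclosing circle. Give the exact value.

A smallest enclosing disk is always determined by at most three of the input points on its boundary.
The minimum enclosing circle is determined by three boundary points: P_3, P_4, P_5.
Their circumcentre is (11/3, -11/9) with r² = 1885/81.
The farthest remaining point P_1 is at distance² 1489/81 ≤ 1885/81.

1885/81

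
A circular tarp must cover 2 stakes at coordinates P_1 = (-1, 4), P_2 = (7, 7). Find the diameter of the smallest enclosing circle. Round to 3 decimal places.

8.544

The smallest circle enclosing two points has them as diameter endpoints.
Centre = midpoint = (3, 5.5); r² = |P_1P_2|²/4 = 73/4 = 18.25.
Diameter = 2r = 2√(18.25) ≈ 8.544.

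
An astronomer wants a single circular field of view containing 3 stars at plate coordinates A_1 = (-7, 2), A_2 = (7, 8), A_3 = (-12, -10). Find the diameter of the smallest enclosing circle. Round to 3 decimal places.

26.173

Side lengths²: A_1A_2² = 232, A_1A_3² = 169, A_2A_3² = 685.
Since A_2A_3² = 685 ≥ 232 + 169 = 401, the angle opposite A_2A_3 is not acute, so the smallest enclosing circle has A_2A_3 as diameter.
Centre = midpoint of A_2A_3 = (-2.5, -1), r² = 685/4 = 171.25.
Diameter = 2r = 2√(171.25) ≈ 26.173.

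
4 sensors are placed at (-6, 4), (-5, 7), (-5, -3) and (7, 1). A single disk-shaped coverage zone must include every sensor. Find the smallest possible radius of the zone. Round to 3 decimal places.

7.071

The minimum enclosing circle is determined by three boundary points: (-5, 7), (-5, -3), (7, 1).
Their circumcentre is (0, 2) with r² = 50.
The farthest remaining point (-6, 4) is at distance² 40 ≤ 50.
r = √50 ≈ 7.071.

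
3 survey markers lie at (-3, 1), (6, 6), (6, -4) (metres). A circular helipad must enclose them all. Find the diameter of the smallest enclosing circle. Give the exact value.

106/9

Call the three points A, B, C in the order given.
Side lengths²: AB² = 106, AC² = 106, BC² = 100.
Since AC² = 106 < 106 + 100 = 206, the triangle is acute, so the smallest enclosing circle is the circumcircle.
Circumcentre = (26/9, 1), r² = 2809/81.
Diameter = 2r = 2√(2809/81) = 106/9.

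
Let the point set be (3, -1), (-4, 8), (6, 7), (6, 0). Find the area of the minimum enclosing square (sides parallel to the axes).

100

The bounding box has width 10 and height 9.
An axis-aligned square enclosing the set must have side ≥ max(width, height).
So the minimum side is max(10, 9) = 10.
Area = 10² = 100.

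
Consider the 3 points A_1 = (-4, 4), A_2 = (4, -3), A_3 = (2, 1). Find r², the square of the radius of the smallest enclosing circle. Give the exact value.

28.25

Side lengths²: A_1A_2² = 113, A_1A_3² = 45, A_2A_3² = 20.
Since A_1A_2² = 113 ≥ 45 + 20 = 65, the angle opposite A_1A_2 is not acute, so the smallest enclosing circle has A_1A_2 as diameter.
Centre = midpoint of A_1A_2 = (0, 0.5), r² = 113/4 = 28.25.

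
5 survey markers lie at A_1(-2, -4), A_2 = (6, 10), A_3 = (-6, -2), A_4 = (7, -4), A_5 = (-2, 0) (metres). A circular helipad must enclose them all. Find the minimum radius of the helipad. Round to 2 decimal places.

8.70

By Welzl's lemma the MEC is supported by two points (diametrically opposite) or three points (on a circumcircle).
The minimum enclosing circle is determined by three boundary points: A_2, A_3, A_4.
Their circumcentre is (41/30, 79/30) with r² = 34081/450.
The farthest remaining point A_1 is at distance² 24901/450 ≤ 34081/450.
r = √(34081/450) ≈ 8.70.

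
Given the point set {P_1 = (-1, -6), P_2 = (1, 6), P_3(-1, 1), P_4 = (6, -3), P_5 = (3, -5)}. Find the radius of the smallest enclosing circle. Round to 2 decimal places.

The minimum enclosing circle of a finite set is fixed by two of the points (as a diameter) or three (as a circumcircle).
The minimum enclosing circle is determined by three boundary points: P_1, P_2, P_4.
Their circumcentre is (8/13, -4/39) with r² = 56869/1521.
The farthest remaining point P_5 is at distance² 45130/1521 ≤ 56869/1521.
r = √(56869/1521) ≈ 6.11.

6.11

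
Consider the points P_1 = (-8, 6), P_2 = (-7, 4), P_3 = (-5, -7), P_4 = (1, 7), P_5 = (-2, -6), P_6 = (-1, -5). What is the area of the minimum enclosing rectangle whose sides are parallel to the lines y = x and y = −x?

180

In coordinates u = x + y, v = x − y the rectangle is axis-aligned; the map (x,y)→(u,v) scales areas by 2.
u-values: -2, -3, -12, 8, -8, -6; range = 8 − (-12) = 20.
v-values: -14, -11, 2, -6, 4, 4; range = 4 − (-14) = 18.
Area = (20 × 18) / 2 = 180.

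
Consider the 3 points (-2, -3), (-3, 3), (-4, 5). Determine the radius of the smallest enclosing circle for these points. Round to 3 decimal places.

Call the three points A, B, C in the order given.
Side lengths²: AB² = 37, AC² = 68, BC² = 5.
Since AC² = 68 ≥ 37 + 5 = 42, the angle opposite AC is not acute, so the smallest enclosing circle has AC as diameter.
Centre = midpoint of AC = (-3, 1), r² = 68/4 = 17.
r = √17 ≈ 4.123.

4.123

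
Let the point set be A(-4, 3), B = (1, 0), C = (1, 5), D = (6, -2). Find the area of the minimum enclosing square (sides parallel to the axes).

The bounding box has width 10 and height 7.
An axis-aligned square enclosing the set must have side ≥ max(width, height).
So the minimum side is max(10, 7) = 10.
Area = 10² = 100.

100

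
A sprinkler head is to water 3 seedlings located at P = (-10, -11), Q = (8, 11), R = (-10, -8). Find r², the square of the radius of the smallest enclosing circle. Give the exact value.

202

Side lengths²: PQ² = 808, PR² = 9, QR² = 685.
Since PQ² = 808 ≥ 685 + 9 = 694, the angle opposite PQ is not acute, so the smallest enclosing circle has PQ as diameter.
Centre = midpoint of PQ = (-1, 0), r² = 808/4 = 202.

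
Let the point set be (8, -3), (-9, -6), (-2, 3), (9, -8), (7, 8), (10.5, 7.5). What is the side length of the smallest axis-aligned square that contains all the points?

The bounding box has width 19.5 and height 16.
An axis-aligned square enclosing the set must have side ≥ max(width, height).
So the minimum side is max(19.5, 16) = 19.5.

19.5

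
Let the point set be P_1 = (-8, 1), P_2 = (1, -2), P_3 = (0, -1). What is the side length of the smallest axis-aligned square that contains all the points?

The bounding box has width 9 and height 3.
An axis-aligned square enclosing the set must have side ≥ max(width, height).
So the minimum side is max(9, 3) = 9.

9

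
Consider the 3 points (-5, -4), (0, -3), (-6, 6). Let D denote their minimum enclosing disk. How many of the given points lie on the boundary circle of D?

3

Call the three points A, B, C in the order given.
Side lengths²: AB² = 26, AC² = 101, BC² = 117.
Since BC² = 117 < 101 + 26 = 127, the triangle is acute, so the smallest enclosing circle is the circumcircle.
Circumcentre = (-117/34, 41/34), r² = 17069/578.
The points at distance exactly r from the centre are (-5, -4), (0, -3), (-6, 6) — 3 points.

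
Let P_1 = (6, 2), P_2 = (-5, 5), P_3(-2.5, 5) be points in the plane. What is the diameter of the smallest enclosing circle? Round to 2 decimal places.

Side lengths²: P_1P_2² = 130, P_1P_3² = 81.25, P_2P_3² = 6.25.
Since P_1P_2² = 130 ≥ 81.25 + 6.25 = 87.5, the angle opposite P_1P_2 is not acute, so the smallest enclosing circle has P_1P_2 as diameter.
Centre = midpoint of P_1P_2 = (0.5, 3.5), r² = 130/4 = 32.5.
Diameter = 2r = 2√(32.5) ≈ 11.40.

11.40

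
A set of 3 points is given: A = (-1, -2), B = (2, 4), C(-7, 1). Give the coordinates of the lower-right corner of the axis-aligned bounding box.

(2, -2)

x-range [-7, 2], y-range [-2, 4].
The lower-right corner is (2, -2).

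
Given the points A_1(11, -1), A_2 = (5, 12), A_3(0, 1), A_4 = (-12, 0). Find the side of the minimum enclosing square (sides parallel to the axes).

23

The bounding box has width 23 and height 13.
An axis-aligned square enclosing the set must have side ≥ max(width, height).
So the minimum side is max(23, 13) = 23.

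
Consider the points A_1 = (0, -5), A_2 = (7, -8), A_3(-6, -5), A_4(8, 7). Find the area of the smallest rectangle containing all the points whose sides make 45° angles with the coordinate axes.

208

In coordinates u = x + y, v = x − y the rectangle is axis-aligned; the map (x,y)→(u,v) scales areas by 2.
u-values: -5, -1, -11, 15; range = 15 − (-11) = 26.
v-values: 5, 15, -1, 1; range = 15 − (-1) = 16.
Area = (26 × 16) / 2 = 208.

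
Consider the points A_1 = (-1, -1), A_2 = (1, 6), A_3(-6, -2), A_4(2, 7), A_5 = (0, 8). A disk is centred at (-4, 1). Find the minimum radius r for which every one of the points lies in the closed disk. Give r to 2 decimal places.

The required radius is the distance from (-4, 1) to the farthest point.
Squared distances: 13, 50, 13, 72, 65.
Maximum is 72, attained at A_4.
r = √72 ≈ 8.49.

8.49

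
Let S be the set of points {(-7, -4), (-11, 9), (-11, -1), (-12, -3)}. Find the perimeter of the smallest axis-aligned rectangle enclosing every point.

Width = max x − min x = -7 − (-12) = 5.
Height = max y − min y = 9 − (-4) = 13.
Perimeter = 2(5 + 13) = 36.

36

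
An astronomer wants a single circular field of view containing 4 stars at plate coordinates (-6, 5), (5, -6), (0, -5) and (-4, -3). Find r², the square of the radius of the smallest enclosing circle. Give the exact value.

60.5

A smallest enclosing disk is always determined by at most three of the input points on its boundary.
The farthest pair is (-6, 5)–(5, -6) with squared distance 242. The circle on this segment as diameter has centre (-0.5, -0.5) and r² = 242/4 = 60.5.
Check (0, -5): distance² to centre = 20.5 ≤ 60.5, so it lies inside.
All remaining points lie in this disk, and no smaller disk contains both endpoints, so this is the minimum enclosing circle.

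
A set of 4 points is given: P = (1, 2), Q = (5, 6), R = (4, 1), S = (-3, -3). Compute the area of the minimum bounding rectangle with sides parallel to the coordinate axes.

72

x ranges over [-3, 5], width 8.
y ranges over [-3, 6], height 9.
Area = 8 × 9 = 72.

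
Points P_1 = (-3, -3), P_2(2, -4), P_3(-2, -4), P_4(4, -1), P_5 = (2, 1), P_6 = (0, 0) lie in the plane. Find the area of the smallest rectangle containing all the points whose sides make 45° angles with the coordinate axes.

In coordinates u = x + y, v = x − y the rectangle is axis-aligned; the map (x,y)→(u,v) scales areas by 2.
u-values: -6, -2, -6, 3, 3, 0; range = 3 − (-6) = 9.
v-values: 0, 6, 2, 5, 1, 0; range = 6 − 0 = 6.
Area = (9 × 6) / 2 = 27.

27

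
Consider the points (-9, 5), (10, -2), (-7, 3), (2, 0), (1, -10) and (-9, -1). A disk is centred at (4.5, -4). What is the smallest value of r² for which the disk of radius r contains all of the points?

263.25

The required radius is the distance from (4.5, -4) to the farthest point.
Squared distances: 263.25, 34.25, 181.25, 22.25, 48.25, 191.25.
Maximum is 263.25, attained at (-9, 5).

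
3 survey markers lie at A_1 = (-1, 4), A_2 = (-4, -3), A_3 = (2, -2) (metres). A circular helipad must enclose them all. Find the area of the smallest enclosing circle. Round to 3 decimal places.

49.866

Side lengths²: A_1A_2² = 58, A_1A_3² = 45, A_2A_3² = 37.
Since A_1A_2² = 58 < 45 + 37 = 82, the triangle is acute, so the smallest enclosing circle is the circumcircle.
Circumcentre = (-37/26, 1/26), r² = 5365/338.
Area = π·r² = π·5365/338 ≈ 49.866.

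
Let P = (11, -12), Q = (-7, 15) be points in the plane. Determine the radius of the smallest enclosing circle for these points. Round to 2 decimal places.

The smallest circle enclosing two points has them as diameter endpoints.
Centre = midpoint = (2, 1.5); r² = |PQ|²/4 = 1053/4 = 263.25.
r = √(263.25) ≈ 16.22.

16.22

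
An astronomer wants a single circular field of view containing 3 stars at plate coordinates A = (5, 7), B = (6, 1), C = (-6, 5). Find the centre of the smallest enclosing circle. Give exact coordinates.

Side lengths²: AB² = 37, AC² = 125, BC² = 160.
Since BC² = 160 < 125 + 37 = 162, the triangle is acute, so the smallest enclosing circle is the circumcircle.
Circumcentre = (1/34, 105/34), r² = 23125/578.
Centre = (1/34, 105/34).

(1/34, 105/34)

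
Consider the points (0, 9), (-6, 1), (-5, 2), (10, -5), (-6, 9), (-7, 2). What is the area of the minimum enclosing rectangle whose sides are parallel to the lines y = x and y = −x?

210

In coordinates u = x + y, v = x − y the rectangle is axis-aligned; the map (x,y)→(u,v) scales areas by 2.
u-values: 9, -5, -3, 5, 3, -5; range = 9 − (-5) = 14.
v-values: -9, -7, -7, 15, -15, -9; range = 15 − (-15) = 30.
Area = (14 × 30) / 2 = 210.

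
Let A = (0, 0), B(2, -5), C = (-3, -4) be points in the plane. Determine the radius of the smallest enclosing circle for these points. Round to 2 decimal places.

Side lengths²: AB² = 29, AC² = 25, BC² = 26.
Since AB² = 29 < 26 + 25 = 51, the triangle is acute, so the smallest enclosing circle is the circumcircle.
Circumcentre = (-9/46, -137/46), r² = 9425/1058.
r = √(9425/1058) ≈ 2.98.

2.98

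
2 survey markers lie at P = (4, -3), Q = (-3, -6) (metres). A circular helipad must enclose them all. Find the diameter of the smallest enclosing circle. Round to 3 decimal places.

The smallest circle enclosing two points has them as diameter endpoints.
Centre = midpoint = (0.5, -4.5); r² = |PQ|²/4 = 58/4 = 14.5.
Diameter = 2r = 2√(14.5) ≈ 7.616.

7.616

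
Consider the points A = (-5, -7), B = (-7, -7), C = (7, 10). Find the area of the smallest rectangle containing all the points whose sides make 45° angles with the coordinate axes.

In coordinates u = x + y, v = x − y the rectangle is axis-aligned; the map (x,y)→(u,v) scales areas by 2.
u-values: -12, -14, 17; range = 17 − (-14) = 31.
v-values: 2, 0, -3; range = 2 − (-3) = 5.
Area = (31 × 5) / 2 = 77.5.

77.5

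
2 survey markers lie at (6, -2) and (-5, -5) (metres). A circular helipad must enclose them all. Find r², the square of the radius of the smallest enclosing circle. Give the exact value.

32.5

The smallest circle enclosing two points has them as diameter endpoints.
Centre = midpoint = (0.5, -3.5); r² = |(6, -2)−(-5, -5)|²/4 = 130/4 = 32.5.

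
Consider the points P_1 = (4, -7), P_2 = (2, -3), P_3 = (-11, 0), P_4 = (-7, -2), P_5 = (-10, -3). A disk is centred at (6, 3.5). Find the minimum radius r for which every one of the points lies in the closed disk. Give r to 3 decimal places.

17.357

The required radius is the distance from (6, 3.5) to the farthest point.
Squared distances: 114.25, 58.25, 301.25, 199.25, 298.25.
Maximum is 301.25, attained at P_3.
r = √(301.25) ≈ 17.357.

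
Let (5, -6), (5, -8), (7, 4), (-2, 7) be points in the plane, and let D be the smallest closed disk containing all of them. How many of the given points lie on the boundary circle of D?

The farthest pair is (5, -8)–(-2, 7) with squared distance 274. The circle on this segment as diameter has centre (1.5, -0.5) and r² = 274/4 = 68.5.
Check (5, -6): distance² to centre = 42.5 ≤ 68.5, so it lies inside.
All remaining points lie in this disk, and no smaller disk contains both endpoints, so this is the minimum enclosing circle.
The points at distance exactly r from the centre are (5, -8), (-2, 7) — 2 points.

2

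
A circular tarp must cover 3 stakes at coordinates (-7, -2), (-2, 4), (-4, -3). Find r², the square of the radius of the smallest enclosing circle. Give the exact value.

Call the three points A, B, C in the order given.
Side lengths²: AB² = 61, AC² = 10, BC² = 53.
Since AB² = 61 < 53 + 10 = 63, the triangle is acute, so the smallest enclosing circle is the circumcircle.
Circumcentre = (-201/46, 41/46), r² = 16165/1058.

16165/1058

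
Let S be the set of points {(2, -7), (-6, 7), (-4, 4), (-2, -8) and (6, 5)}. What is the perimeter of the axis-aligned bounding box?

54

Width = max x − min x = 6 − (-6) = 12.
Height = max y − min y = 7 − (-8) = 15.
Perimeter = 2(12 + 15) = 54.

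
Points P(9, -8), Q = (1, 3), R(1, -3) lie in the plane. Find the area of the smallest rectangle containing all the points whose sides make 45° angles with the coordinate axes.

In coordinates u = x + y, v = x − y the rectangle is axis-aligned; the map (x,y)→(u,v) scales areas by 2.
u-values: 1, 4, -2; range = 4 − (-2) = 6.
v-values: 17, -2, 4; range = 17 − (-2) = 19.
Area = (6 × 19) / 2 = 57.

57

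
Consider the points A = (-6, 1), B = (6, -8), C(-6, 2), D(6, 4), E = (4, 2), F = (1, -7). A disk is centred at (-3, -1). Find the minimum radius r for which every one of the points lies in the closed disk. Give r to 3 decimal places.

11.402

The required radius is the distance from (-3, -1) to the farthest point.
Squared distances: 13, 130, 18, 106, 58, 52.
Maximum is 130, attained at B.
r = √130 ≈ 11.402.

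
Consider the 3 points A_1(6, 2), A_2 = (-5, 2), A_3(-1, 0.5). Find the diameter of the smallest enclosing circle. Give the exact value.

Side lengths²: A_1A_2² = 121, A_1A_3² = 51.25, A_2A_3² = 18.25.
Since A_1A_2² = 121 ≥ 51.25 + 18.25 = 69.5, the angle opposite A_1A_2 is not acute, so the smallest enclosing circle has A_1A_2 as diameter.
Centre = midpoint of A_1A_2 = (0.5, 2), r² = 121/4 = 30.25.
Diameter = 2r = 2√(30.25) = 11.

11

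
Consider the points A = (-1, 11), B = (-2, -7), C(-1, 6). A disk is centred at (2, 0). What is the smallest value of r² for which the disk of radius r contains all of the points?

The required radius is the distance from (2, 0) to the farthest point.
Squared distances: 130, 65, 45.
Maximum is 130, attained at A.

130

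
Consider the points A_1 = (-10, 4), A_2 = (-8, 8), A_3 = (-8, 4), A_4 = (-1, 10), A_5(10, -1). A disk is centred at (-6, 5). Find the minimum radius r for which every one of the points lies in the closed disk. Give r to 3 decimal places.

The required radius is the distance from (-6, 5) to the farthest point.
Squared distances: 17, 13, 5, 50, 292.
Maximum is 292, attained at A_5.
r = √292 ≈ 17.088.

17.088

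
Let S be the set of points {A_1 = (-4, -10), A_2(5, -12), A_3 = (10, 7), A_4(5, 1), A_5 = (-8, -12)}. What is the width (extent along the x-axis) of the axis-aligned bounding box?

18

max x = 10, min x = -8, so width = 18.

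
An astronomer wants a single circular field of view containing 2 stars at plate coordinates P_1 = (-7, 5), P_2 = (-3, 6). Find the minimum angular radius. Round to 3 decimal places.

The smallest circle enclosing two points has them as diameter endpoints.
Centre = midpoint = (-5, 5.5); r² = |P_1P_2|²/4 = 17/4 = 4.25.
r = √(4.25) ≈ 2.062.

2.062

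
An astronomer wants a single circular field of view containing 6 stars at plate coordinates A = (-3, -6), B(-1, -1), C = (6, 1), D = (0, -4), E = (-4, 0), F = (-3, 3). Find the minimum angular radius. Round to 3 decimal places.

The minimum enclosing circle is determined by three boundary points: A, C, F.
Their circumcentre is (13/18, -1.5) with r² = 5525/162.
The farthest remaining point E is at distance² 3977/162 ≤ 5525/162.
r = √(5525/162) ≈ 5.840.

5.840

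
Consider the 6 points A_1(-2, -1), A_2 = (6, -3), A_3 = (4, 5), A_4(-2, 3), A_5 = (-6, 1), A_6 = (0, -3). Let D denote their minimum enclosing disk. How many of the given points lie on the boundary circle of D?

3

A smallest enclosing disk is always determined by at most three of the input points on its boundary.
The minimum enclosing circle is determined by three boundary points: A_2, A_3, A_5.
Their circumcentre is (3/11, -2/11) with r² = 4930/121.
The farthest remaining point A_4 is at distance² 1850/121 ≤ 4930/121.
The points at distance exactly r from the centre are A_2, A_3, A_5 — 3 points.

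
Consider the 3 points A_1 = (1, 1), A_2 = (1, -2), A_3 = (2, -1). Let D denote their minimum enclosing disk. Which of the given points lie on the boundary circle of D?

Side lengths²: A_1A_2² = 9, A_1A_3² = 5, A_2A_3² = 2.
Since A_1A_2² = 9 ≥ 5 + 2 = 7, the angle opposite A_1A_2 is not acute, so the smallest enclosing circle has A_1A_2 as diameter.
Centre = midpoint of A_1A_2 = (1, -0.5), r² = 9/4 = 2.25.
The points at distance exactly r from the centre are A_1, A_2 — 2 points.

A_1, A_2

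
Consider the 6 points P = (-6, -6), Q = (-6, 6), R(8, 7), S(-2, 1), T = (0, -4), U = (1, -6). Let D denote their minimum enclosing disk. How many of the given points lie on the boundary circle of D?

The minimum enclosing circle of a finite set is fixed by two of the points (as a diameter) or three (as a circumcircle).
The farthest pair is P–R with squared distance 365. The circle on this segment as diameter has centre (1, 0.5) and r² = 365/4 = 91.25.
Check Q: distance² to centre = 79.25 ≤ 91.25, so it lies inside.
All remaining points lie in this disk, and no smaller disk contains both endpoints, so this is the minimum enclosing circle.
The points at distance exactly r from the centre are P, R — 2 points.

2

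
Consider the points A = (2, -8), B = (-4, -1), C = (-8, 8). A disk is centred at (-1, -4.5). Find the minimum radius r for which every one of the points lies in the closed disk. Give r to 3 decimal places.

The required radius is the distance from (-1, -4.5) to the farthest point.
Squared distances: 21.25, 21.25, 205.25.
Maximum is 205.25, attained at C.
r = √(205.25) ≈ 14.327.

14.327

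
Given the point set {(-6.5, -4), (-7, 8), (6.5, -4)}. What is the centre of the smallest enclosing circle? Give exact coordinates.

Call the three points A, B, C in the order given.
Side lengths²: AB² = 144.25, AC² = 169, BC² = 326.25.
Since BC² = 326.25 ≥ 169 + 144.25 = 313.25, the angle opposite BC is not acute, so the smallest enclosing circle has BC as diameter.
Centre = midpoint of BC = (-0.25, 2), r² = 326.25/4 = 81.5625.
Centre = (-0.25, 2).

(-0.25, 2)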